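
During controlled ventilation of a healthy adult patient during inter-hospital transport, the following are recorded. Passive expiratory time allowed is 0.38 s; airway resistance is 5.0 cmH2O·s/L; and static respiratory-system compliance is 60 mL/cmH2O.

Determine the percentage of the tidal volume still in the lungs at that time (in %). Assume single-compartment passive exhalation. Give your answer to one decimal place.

τ = R × C = 5.0 × 60 mL/cmH2O = 5.0 × 0.060 L/cmH2O = 0.3 s.
Passive exhalation: V(t)/V₀ = e^(−t/τ) = e^(−0.38/0.3) = 0.2818.
Fraction remaining = 0.2818 → 28.18%.

28.2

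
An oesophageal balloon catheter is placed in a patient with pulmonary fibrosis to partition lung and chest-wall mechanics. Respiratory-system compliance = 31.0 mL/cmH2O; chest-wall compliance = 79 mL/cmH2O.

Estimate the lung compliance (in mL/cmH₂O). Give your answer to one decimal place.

51.0

1/CL = 1/Crs − 1/Ccw.
1/CL = 1/31.0 − 1/79 = 0.0196.
CL = 51.02 mL/cmH2O.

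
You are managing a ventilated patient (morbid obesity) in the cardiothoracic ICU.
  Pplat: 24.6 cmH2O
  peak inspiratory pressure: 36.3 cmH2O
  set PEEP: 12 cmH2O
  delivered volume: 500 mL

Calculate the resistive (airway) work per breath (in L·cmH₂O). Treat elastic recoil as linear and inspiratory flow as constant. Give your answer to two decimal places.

With constant inspiratory flow the resistive pressure is constant at PIP − Pplat = 36.3 − 24.6 = 11.7 cmH2O, so resistive work = 11.7 × 0.500 = 5.85 L·cmH2O.

5.85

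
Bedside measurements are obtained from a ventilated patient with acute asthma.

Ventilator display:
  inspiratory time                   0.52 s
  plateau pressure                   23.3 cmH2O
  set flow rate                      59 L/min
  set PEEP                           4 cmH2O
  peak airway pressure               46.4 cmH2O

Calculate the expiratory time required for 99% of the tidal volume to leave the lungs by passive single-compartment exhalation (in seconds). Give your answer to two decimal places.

2.87

Flow: 59 L/min ÷ 60 = 0.9833 L/s.
Vt = flow × Ti = 0.9833 L/s × 0.52 s × 1000 mL/L = 511.32 mL.
R = (PIP − Pplat)/V̇ = (46.4 − 23.3) / 0.9833 = 23.1/0.9833 = 23.492 cmH2O·s/L.
C = Vt/(Pplat − PEEP) = 511.32 / (23.3 − 4) = 511.32/19.3 = 26.493 mL/cmH2O.
τ = R × C = 23.492 × 0.02649 L/cmH2O = 0.6223 s.
t = −τ·ln(1 − 0.99) = −0.6223·ln(0.01) = 2.866 s.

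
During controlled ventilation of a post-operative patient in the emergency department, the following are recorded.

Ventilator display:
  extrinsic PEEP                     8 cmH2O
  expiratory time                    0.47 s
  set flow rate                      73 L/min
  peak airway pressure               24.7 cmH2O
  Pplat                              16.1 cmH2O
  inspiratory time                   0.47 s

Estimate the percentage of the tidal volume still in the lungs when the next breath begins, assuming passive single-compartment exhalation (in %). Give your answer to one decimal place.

Flow: 73 L/min ÷ 60 = 1.2167 L/s.
Vt = flow × Ti = 1.2167 L/s × 0.47 s × 1000 mL/L = 571.85 mL.
R = (PIP − Pplat)/V̇ = (24.7 − 16.1) / 1.2167 = 8.6/1.2167 = 7.068 cmH2O·s/L.
C = Vt/(Pplat − PEEP) = 571.85 / (16.1 − 8) = 571.85/8.1 = 70.599 mL/cmH2O.
τ = R × C = 7.068 × 0.0706 L/cmH2O = 0.499 s.
Fraction remaining at end-expiration = e^(−Te/τ) = e^(−0.47/0.499) = 0.3899 → 38.99%.

39.0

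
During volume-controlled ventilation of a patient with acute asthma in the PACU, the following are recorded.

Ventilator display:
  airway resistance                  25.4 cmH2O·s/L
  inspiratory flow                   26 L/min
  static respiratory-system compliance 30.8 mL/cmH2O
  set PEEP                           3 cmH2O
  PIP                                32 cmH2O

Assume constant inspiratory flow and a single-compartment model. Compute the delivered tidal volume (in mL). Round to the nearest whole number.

Flow: 26 L/min ÷ 60 = 0.4333 L/s.
Equation of motion (constant flow): PIP = Vt/C + R·V̇ + PEEP.
Vt/C = PIP − R·V̇ − PEEP = 32 − 11.006 − 3 = 17.994 cmH2O.
Vt = C × 17.994 = 30.8 × 17.994 = 554.22 mL.

554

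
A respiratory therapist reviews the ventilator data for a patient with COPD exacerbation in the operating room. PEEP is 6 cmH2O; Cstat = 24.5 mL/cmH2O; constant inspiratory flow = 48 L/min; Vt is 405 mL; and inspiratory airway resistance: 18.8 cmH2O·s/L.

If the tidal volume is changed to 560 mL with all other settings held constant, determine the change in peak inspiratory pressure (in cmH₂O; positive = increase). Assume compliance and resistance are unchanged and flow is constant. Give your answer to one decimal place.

6.3

PIP = Vt/C + R·V̇ + PEEP (constant-flow equation of motion).
Only the elastic term changes: ΔPIP = ΔVt / C = (560 − 405) / 24.5 = 6.327 cmH2O.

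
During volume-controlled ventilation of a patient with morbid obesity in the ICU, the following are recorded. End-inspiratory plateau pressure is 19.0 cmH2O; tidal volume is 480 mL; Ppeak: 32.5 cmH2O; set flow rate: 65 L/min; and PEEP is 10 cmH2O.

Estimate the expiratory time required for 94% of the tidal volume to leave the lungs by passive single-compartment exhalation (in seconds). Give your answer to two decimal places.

Flow: 65 L/min ÷ 60 = 1.0833 L/s.
R = (PIP − Pplat)/V̇ = (32.5 − 19.0) / 1.0833 = 13.5/1.0833 = 12.462 cmH2O·s/L.
C = Vt/(Pplat − PEEP) = 480.0 / (19.0 − 10) = 480.0/9.0 = 53.333 mL/cmH2O.
τ = R × C = 12.462 × 0.05333 L/cmH2O = 0.6646 s.
t = −τ·ln(1 − 0.94) = −0.6646·ln(0.06) = 1.87 s.

1.87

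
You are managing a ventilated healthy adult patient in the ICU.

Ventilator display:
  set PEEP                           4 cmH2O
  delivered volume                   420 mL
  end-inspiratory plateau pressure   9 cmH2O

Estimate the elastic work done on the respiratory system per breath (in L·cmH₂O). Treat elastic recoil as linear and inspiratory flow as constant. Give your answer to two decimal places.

1.05

Elastic work ≈ ½ × (Pplat − PEEP) × Vt = 0.5 × (9 − 4) × 0.420 L = 0.5 × 5.0 × 0.420 = 1.05 L·cmH2O.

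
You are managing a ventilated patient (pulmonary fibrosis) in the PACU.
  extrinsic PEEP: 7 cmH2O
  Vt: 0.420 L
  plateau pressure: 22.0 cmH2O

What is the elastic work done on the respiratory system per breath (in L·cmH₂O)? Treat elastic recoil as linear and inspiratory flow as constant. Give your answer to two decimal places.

3.15

Elastic work ≈ ½ × (Pplat − PEEP) × Vt = 0.5 × (22.0 − 7) × 0.420 L = 0.5 × 15.0 × 0.420 = 3.15 L·cmH2O.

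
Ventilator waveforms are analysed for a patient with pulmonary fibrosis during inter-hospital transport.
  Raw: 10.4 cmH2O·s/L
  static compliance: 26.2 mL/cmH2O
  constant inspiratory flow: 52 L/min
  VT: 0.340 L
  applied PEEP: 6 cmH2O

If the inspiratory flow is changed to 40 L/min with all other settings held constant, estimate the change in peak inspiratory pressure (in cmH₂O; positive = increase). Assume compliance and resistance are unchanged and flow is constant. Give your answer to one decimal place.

-2.1

Flow: 52 L/min ÷ 60 = 0.8667 L/s.
New flow: 40 L/min ÷ 60 = 0.6667 L/s.
PIP = Vt/C + R·V̇ + PEEP (constant-flow equation of motion).
Only the resistive term changes: ΔPIP = R × ΔV̇ = 10.4 × (0.6667 − 0.8667) = 10.4 × -0.2 = -2.08 cmH2O.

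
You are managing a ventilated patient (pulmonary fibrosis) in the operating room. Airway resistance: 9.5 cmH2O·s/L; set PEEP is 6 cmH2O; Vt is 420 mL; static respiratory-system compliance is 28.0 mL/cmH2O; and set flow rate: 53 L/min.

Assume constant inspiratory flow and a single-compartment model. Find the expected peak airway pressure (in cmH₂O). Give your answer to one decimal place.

Flow: 53 L/min ÷ 60 = 0.8833 L/s.
Equation of motion (constant flow): PIP = Vt/C + R·V̇ + PEEP.
PIP = 420/28.0 + 9.5×0.8833 + 6 = 15.0 + 8.391 + 6 = 29.391 cmH2O.

29.4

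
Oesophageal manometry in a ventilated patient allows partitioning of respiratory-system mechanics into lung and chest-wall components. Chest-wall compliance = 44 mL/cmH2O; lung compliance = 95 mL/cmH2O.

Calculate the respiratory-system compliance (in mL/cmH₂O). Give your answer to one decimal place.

30.1

Lung and chest wall are elastances in series: 1/Crs = 1/CL + 1/Ccw.
1/Crs = 1/95 + 1/44 = 0.03325.
Crs = 30.075 mL/cmH2O.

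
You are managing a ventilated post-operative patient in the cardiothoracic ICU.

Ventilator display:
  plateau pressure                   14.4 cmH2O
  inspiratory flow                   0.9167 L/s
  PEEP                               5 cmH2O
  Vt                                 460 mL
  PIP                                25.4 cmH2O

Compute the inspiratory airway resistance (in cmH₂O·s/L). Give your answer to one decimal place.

Raw = (PIP − Pplat) / flow = (25.4 − 14.4) / 0.9167 = 11.0 / 0.9167 = 12.0 cmH2O·s/L.

12.0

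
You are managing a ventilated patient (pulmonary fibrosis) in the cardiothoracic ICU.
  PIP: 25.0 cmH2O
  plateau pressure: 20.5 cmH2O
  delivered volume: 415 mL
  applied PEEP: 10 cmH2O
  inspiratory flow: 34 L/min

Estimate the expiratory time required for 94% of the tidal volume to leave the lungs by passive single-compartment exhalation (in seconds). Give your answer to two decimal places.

Flow: 34 L/min ÷ 60 = 0.5667 L/s.
R = (PIP − Pplat)/V̇ = (25.0 − 20.5) / 0.5667 = 4.5/0.5667 = 7.941 cmH2O·s/L.
C = Vt/(Pplat − PEEP) = 415.0 / (20.5 − 10) = 415.0/10.5 = 39.524 mL/cmH2O.
τ = R × C = 7.941 × 0.03952 L/cmH2O = 0.3138 s.
t = −τ·ln(1 − 0.94) = −0.3138·ln(0.06) = 0.8828 s.

0.88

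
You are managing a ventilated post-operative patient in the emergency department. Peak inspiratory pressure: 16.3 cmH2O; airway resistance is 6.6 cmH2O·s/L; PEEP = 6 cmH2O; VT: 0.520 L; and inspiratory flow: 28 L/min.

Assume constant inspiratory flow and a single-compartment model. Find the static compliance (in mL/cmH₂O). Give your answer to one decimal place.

72.0

Flow: 28 L/min ÷ 60 = 0.4667 L/s.
Equation of motion (constant flow): PIP = Vt/C + R·V̇ + PEEP.
Vt/C = PIP − R·V̇ − PEEP = 16.3 − 6.6×0.4667 − 6 = 16.3 − 3.08 − 6 = 7.22 cmH2O.
C = Vt / 7.22 = 520 / 7.22 = 72.022 mL/cmH2O.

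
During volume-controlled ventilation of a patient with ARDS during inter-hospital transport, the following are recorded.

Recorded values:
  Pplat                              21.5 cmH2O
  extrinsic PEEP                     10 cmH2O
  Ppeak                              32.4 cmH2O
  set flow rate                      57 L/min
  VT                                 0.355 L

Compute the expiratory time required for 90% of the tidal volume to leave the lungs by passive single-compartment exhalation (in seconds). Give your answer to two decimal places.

Flow: 57 L/min ÷ 60 = 0.95 L/s.
R = (PIP − Pplat)/V̇ = (32.4 − 21.5) / 0.95 = 10.9/0.95 = 11.474 cmH2O·s/L.
C = Vt/(Pplat − PEEP) = 355.0 / (21.5 − 10) = 355.0/11.5 = 30.87 mL/cmH2O.
τ = R × C = 11.474 × 0.03087 L/cmH2O = 0.3542 s.
t = −τ·ln(1 − 0.90) = −0.3542·ln(0.1) = 0.8156 s.

0.82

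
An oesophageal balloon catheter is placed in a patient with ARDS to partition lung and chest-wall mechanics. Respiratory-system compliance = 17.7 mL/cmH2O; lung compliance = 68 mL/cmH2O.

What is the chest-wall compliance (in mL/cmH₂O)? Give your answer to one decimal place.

23.9

1/Ccw = 1/Crs − 1/CL.
1/Ccw = 1/17.7 − 1/68 = 0.04179.
Ccw = 23.929 mL/cmH2O.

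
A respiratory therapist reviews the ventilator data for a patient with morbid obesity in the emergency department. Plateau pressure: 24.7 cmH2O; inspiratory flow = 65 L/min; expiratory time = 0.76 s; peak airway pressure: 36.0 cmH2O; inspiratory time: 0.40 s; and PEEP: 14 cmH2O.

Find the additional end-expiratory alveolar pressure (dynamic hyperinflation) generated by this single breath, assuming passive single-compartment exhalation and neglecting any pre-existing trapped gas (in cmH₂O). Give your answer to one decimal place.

1.8

Flow: 65 L/min ÷ 60 = 1.0833 L/s.
Vt = flow × Ti = 1.0833 L/s × 0.40 s × 1000 mL/L = 433.32 mL.
R = (PIP − Pplat)/V̇ = (36.0 − 24.7) / 1.0833 = 11.3/1.0833 = 10.431 cmH2O·s/L.
C = Vt/(Pplat − PEEP) = 433.32 / (24.7 − 14) = 433.32/10.7 = 40.497 mL/cmH2O.
τ = R × C = 10.431 × 0.0405 L/cmH2O = 0.4225 s.
Fraction remaining = e^(−Te/τ) = e^(−0.76/0.4225) = 0.1655; trapped volume = 433.32 × 0.1655 = 71.714 mL.
Additional alveolar pressure from trapping ≈ V_trapped / C = 71.714 / 40.497 = 1.771 cmH2O.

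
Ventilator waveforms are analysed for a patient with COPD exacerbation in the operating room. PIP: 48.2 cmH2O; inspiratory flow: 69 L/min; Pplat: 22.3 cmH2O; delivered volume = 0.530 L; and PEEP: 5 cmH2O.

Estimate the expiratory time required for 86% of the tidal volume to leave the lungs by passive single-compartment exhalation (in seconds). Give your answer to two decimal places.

Flow: 69 L/min ÷ 60 = 1.15 L/s.
R = (PIP − Pplat)/V̇ = (48.2 − 22.3) / 1.15 = 25.9/1.15 = 22.522 cmH2O·s/L.
C = Vt/(Pplat − PEEP) = 530.0 / (22.3 − 5) = 530.0/17.3 = 30.636 mL/cmH2O.
τ = R × C = 22.522 × 0.03064 L/cmH2O = 0.6901 s.
t = −τ·ln(1 − 0.86) = −0.6901·ln(0.14) = 1.357 s.

1.36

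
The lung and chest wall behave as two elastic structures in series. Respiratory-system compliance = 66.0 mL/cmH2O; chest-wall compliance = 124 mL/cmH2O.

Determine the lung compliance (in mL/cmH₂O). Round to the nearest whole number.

141

1/CL = 1/Crs − 1/Ccw.
1/CL = 1/66.0 − 1/124 = 0.007087.
CL = 141.1 mL/cmH2O.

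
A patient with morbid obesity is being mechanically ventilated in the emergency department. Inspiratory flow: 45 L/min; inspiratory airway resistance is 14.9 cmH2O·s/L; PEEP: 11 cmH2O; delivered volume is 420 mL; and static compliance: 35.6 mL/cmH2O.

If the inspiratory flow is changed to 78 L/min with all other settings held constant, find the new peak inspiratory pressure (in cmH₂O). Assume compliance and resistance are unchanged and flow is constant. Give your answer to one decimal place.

42.2

Flow: 45 L/min ÷ 60 = 0.75 L/s.
New flow: 78 L/min ÷ 60 = 1.3 L/s.
PIP = Vt/C + R·V̇ + PEEP (constant-flow equation of motion).
Only the resistive term changes: ΔPIP = R × ΔV̇ = 14.9 × (1.3 − 0.75) = 14.9 × 0.55 = 8.195 cmH2O.
Original PIP = 420/35.6 + 14.9×0.75 + 11 = 33.973 cmH2O; new PIP = 33.973 + (8.195) = 42.168 cmH2O.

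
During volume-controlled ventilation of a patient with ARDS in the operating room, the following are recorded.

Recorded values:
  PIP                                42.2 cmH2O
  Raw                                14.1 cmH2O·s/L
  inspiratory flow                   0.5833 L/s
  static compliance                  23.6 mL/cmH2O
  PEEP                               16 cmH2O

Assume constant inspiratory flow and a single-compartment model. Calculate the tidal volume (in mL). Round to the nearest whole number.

424

Equation of motion (constant flow): PIP = Vt/C + R·V̇ + PEEP.
Vt/C = PIP − R·V̇ − PEEP = 42.2 − 8.225 − 16 = 17.975 cmH2O.
Vt = C × 17.975 = 23.6 × 17.975 = 424.21 mL.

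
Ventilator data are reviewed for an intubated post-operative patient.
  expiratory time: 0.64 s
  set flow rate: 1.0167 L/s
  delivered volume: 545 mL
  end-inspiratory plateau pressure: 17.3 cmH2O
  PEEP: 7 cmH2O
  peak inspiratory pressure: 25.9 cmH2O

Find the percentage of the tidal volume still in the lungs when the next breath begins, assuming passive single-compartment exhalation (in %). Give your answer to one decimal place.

23.9

R = (PIP − Pplat)/V̇ = (25.9 − 17.3) / 1.0167 = 8.6/1.0167 = 8.459 cmH2O·s/L.
C = Vt/(Pplat − PEEP) = 545.0 / (17.3 − 7) = 545.0/10.3 = 52.913 mL/cmH2O.
τ = R × C = 8.459 × 0.05291 L/cmH2O = 0.4476 s.
Fraction remaining at end-expiration = e^(−Te/τ) = e^(−0.64/0.4476) = 0.2393 → 23.93%.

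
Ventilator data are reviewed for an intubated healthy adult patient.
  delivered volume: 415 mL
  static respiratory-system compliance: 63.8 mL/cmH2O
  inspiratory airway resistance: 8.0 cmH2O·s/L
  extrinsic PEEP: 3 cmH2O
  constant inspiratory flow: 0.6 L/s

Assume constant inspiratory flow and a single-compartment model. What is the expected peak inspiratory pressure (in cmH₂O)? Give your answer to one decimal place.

Equation of motion (constant flow): PIP = Vt/C + R·V̇ + PEEP.
PIP = 415/63.8 + 8.0×0.6 + 3 = 6.505 + 4.8 + 3 = 14.305 cmH2O.

14.3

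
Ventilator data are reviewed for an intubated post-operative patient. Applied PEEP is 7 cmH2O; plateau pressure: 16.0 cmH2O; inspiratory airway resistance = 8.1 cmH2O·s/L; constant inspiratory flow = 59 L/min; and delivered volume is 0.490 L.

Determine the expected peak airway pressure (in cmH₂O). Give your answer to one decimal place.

24.0

Flow: 59 L/min ÷ 60 = 0.9833 L/s.
PIP = Pplat + Raw × flow = 16.0 + 8.1 × 0.9833 = 16.0 + 7.965 = 23.965 cmH2O.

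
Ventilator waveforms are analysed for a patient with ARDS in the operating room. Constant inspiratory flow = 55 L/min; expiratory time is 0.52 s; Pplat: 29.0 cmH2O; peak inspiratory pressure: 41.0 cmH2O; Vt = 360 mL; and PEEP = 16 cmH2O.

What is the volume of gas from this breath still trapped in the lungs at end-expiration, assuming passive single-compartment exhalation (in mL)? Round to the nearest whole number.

Flow: 55 L/min ÷ 60 = 0.9167 L/s.
R = (PIP − Pplat)/V̇ = (41.0 − 29.0) / 0.9167 = 12.0/0.9167 = 13.09 cmH2O·s/L.
C = Vt/(Pplat − PEEP) = 360.0 / (29.0 − 16) = 360.0/13.0 = 27.692 mL/cmH2O.
τ = R × C = 13.09 × 0.02769 L/cmH2O = 0.3625 s.
Fraction remaining = e^(−Te/τ) = e^(−0.52/0.3625) = 0.2382.
Trapped volume = 360.0 × 0.2382 = 85.752 mL.

86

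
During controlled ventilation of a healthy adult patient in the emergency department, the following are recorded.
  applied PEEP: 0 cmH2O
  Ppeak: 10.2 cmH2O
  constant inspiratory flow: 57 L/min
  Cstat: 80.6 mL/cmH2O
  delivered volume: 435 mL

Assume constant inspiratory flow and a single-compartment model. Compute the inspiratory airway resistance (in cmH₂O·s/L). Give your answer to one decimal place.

5.1

Flow: 57 L/min ÷ 60 = 0.95 L/s.
Equation of motion (constant flow): PIP = Vt/C + R·V̇ + PEEP.
R·V̇ = PIP − Vt/C − PEEP = 10.2 − 435/80.6 − 0 = 10.2 − 5.397 − 0 = 4.803 cmH2O.
R = 4.803 / 0.95 = 5.056 cmH2O·s/L.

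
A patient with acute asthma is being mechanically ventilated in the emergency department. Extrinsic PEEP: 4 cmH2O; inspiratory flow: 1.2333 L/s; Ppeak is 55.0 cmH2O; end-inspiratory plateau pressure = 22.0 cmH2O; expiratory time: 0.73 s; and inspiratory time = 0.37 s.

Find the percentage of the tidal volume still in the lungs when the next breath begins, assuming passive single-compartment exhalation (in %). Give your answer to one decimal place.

Vt = flow × Ti = 1.2333 L/s × 0.37 s × 1000 mL/L = 456.32 mL.
R = (PIP − Pplat)/V̇ = (55.0 − 22.0) / 1.2333 = 33.0/1.2333 = 26.757 cmH2O·s/L.
C = Vt/(Pplat − PEEP) = 456.32 / (22.0 − 4) = 456.32/18.0 = 25.351 mL/cmH2O.
τ = R × C = 26.757 × 0.02535 L/cmH2O = 0.6783 s.
Fraction remaining at end-expiration = e^(−Te/τ) = e^(−0.73/0.6783) = 0.3409 → 34.09%.

34.1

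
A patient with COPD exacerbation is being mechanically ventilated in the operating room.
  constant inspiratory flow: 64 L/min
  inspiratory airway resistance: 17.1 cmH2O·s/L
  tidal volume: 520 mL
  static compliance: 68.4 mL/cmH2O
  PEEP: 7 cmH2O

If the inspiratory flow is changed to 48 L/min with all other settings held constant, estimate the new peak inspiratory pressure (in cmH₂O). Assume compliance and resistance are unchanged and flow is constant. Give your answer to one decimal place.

Flow: 64 L/min ÷ 60 = 1.0667 L/s.
New flow: 48 L/min ÷ 60 = 0.8 L/s.
PIP = Vt/C + R·V̇ + PEEP (constant-flow equation of motion).
Only the resistive term changes: ΔPIP = R × ΔV̇ = 17.1 × (0.8 − 1.0667) = 17.1 × -0.2667 = -4.561 cmH2O.
Original PIP = 520/68.4 + 17.1×1.0667 + 7 = 32.843 cmH2O; new PIP = 32.843 + (-4.561) = 28.282 cmH2O.

28.3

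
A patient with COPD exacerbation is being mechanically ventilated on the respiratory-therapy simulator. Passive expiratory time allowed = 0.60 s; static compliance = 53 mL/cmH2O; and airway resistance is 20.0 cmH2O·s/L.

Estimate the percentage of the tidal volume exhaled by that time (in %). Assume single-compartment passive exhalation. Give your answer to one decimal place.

τ = R × C = 20.0 × 53 mL/cmH2O = 20.0 × 0.053 L/cmH2O = 1.06 s.
Passive exhalation: V(t)/V₀ = e^(−t/τ) = e^(−0.60/1.06) = 0.5678.
Fraction exhaled = 1 − 0.5678 = 0.4322 → 43.22%.

43.2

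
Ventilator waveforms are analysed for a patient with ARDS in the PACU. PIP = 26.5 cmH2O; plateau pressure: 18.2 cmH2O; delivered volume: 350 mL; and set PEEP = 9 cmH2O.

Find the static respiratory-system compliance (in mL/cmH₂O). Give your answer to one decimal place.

Cstat = Vt / (Pplat − PEEP) = 350 / (18.2 − 9) = 350 / 9.2 = 38.043 mL/cmH2O.

38.0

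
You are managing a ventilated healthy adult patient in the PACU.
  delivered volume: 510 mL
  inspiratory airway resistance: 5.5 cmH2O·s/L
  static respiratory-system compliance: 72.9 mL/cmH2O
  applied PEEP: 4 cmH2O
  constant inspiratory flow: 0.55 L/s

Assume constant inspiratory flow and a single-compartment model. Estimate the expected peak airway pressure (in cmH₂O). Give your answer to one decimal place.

Equation of motion (constant flow): PIP = Vt/C + R·V̇ + PEEP.
PIP = 510/72.9 + 5.5×0.55 + 4 = 6.996 + 3.025 + 4 = 14.021 cmH2O.

14.0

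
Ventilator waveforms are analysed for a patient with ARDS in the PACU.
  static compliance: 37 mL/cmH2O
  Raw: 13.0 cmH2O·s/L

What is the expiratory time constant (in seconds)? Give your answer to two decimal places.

0.48

τ = R × C = 13.0 × 37 mL/cmH2O = 13.0 × 0.037 L/cmH2O = 0.481 s.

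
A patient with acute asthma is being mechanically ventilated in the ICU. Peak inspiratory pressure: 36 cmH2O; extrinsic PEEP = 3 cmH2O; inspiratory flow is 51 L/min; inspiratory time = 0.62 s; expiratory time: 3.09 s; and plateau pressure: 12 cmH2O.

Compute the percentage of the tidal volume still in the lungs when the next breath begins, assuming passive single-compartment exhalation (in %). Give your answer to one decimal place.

15.4

Flow: 51 L/min ÷ 60 = 0.85 L/s.
Vt = flow × Ti = 0.85 L/s × 0.62 s × 1000 mL/L = 527.0 mL.
R = (PIP − Pplat)/V̇ = (36 − 12) / 0.85 = 24.0/0.85 = 28.235 cmH2O·s/L.
C = Vt/(Pplat − PEEP) = 527.0 / (12 − 3) = 527.0/9.0 = 58.556 mL/cmH2O.
τ = R × C = 28.235 × 0.05856 L/cmH2O = 1.653 s.
Fraction remaining at end-expiration = e^(−Te/τ) = e^(−3.09/1.653) = 0.1542 → 15.42%.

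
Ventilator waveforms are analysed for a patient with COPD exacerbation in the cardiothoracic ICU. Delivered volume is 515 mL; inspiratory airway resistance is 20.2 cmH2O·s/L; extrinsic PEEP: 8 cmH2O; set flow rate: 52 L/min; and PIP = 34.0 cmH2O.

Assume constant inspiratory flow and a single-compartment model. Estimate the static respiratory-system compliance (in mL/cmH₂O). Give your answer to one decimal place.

60.6

Flow: 52 L/min ÷ 60 = 0.8667 L/s.
Equation of motion (constant flow): PIP = Vt/C + R·V̇ + PEEP.
Vt/C = PIP − R·V̇ − PEEP = 34.0 − 20.2×0.8667 − 8 = 34.0 − 17.507 − 8 = 8.493 cmH2O.
C = Vt / 8.493 = 515 / 8.493 = 60.638 mL/cmH2O.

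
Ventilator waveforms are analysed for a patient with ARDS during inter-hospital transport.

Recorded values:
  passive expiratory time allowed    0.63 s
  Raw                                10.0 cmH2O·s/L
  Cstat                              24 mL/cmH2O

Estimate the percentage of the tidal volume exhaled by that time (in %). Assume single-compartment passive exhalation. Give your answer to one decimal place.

92.8

τ = R × C = 10.0 × 24 mL/cmH2O = 10.0 × 0.024 L/cmH2O = 0.24 s.
Passive exhalation: V(t)/V₀ = e^(−t/τ) = e^(−0.63/0.24) = 0.07244.
Fraction exhaled = 1 − 0.07244 = 0.9276 → 92.76%.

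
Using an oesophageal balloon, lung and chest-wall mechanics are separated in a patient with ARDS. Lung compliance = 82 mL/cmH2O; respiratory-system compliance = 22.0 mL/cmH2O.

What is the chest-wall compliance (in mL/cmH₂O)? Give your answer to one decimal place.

1/Ccw = 1/Crs − 1/CL.
1/Ccw = 1/22.0 − 1/82 = 0.03326.
Ccw = 30.066 mL/cmH2O.

30.1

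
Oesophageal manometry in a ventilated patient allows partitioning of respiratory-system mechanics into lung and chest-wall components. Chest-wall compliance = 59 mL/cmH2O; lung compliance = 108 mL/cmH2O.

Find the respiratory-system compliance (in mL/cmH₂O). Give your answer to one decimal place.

Lung and chest wall are elastances in series: 1/Crs = 1/CL + 1/Ccw.
1/Crs = 1/108 + 1/59 = 0.02621.
Crs = 38.153 mL/cmH2O.

38.2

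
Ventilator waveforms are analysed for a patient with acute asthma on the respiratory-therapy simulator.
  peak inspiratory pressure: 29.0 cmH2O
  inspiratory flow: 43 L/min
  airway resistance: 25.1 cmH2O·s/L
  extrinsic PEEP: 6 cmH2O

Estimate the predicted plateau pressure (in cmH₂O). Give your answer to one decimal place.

Flow: 43 L/min ÷ 60 = 0.7167 L/s.
Pplat = PIP − Raw × flow = 29.0 − 25.1 × 0.7167 = 29.0 − 17.989 = 11.011 cmH2O.

11.0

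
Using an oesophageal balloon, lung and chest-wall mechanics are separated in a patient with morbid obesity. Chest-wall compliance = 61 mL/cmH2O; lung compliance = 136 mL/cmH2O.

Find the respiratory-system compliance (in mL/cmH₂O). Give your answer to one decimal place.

Lung and chest wall are elastances in series: 1/Crs = 1/CL + 1/Ccw.
1/Crs = 1/136 + 1/61 = 0.02375.
Crs = 42.105 mL/cmH2O.

42.1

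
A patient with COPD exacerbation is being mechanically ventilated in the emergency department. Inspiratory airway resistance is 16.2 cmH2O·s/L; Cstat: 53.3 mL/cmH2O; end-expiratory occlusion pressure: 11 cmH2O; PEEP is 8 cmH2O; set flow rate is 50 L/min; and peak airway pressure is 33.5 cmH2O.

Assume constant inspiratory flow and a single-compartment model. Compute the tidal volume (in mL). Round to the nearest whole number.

480

Flow: 50 L/min ÷ 60 = 0.8333 L/s.
Total PEEP = 11 cmH2O (set 8 + intrinsic 3); this is the baseline alveolar pressure.
Equation of motion (constant flow): PIP = Vt/C + R·V̇ + PEEP.
Vt/C = PIP − R·V̇ − PEEP = 33.5 − 13.499 − 11 = 9.001 cmH2O.
Vt = C × 9.001 = 53.3 × 9.001 = 479.75 mL.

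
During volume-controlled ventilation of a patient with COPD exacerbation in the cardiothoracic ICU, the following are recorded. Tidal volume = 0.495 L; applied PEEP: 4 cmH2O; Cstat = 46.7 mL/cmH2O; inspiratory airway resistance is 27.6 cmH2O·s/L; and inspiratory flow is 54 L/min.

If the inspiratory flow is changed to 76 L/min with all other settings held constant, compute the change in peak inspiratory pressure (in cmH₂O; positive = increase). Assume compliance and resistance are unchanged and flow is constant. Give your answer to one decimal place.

Flow: 54 L/min ÷ 60 = 0.9 L/s.
New flow: 76 L/min ÷ 60 = 1.2667 L/s.
PIP = Vt/C + R·V̇ + PEEP (constant-flow equation of motion).
Only the resistive term changes: ΔPIP = R × ΔV̇ = 27.6 × (1.2667 − 0.9) = 27.6 × 0.3667 = 10.121 cmH2O.

10.1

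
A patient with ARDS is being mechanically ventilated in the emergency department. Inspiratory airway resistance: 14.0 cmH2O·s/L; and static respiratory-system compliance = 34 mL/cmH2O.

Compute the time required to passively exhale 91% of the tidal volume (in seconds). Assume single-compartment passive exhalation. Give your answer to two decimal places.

1.15

τ = R × C = 14.0 × 34 mL/cmH2O = 14.0 × 0.034 L/cmH2O = 0.476 s.
Exhaled fraction f = 1 − e^(−t/τ) → t = −τ·ln(1 − f) = −0.476·ln(0.09) = 1.146 s.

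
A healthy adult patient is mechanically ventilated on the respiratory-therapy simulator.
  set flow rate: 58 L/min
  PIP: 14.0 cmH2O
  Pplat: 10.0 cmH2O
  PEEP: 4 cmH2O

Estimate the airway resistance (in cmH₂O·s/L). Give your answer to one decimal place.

Flow: 58 L/min ÷ 60 = 0.9667 L/s.
Raw = (PIP − Pplat) / flow = (14.0 − 10.0) / 0.9667 = 4.0 / 0.9667 = 4.138 cmH2O·s/L.

4.1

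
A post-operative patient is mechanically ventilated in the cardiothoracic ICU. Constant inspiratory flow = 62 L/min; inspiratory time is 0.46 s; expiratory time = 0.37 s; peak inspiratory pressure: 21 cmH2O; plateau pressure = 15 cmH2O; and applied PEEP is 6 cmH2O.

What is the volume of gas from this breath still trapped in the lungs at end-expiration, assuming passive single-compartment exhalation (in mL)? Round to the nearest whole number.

Flow: 62 L/min ÷ 60 = 1.0333 L/s.
Vt = flow × Ti = 1.0333 L/s × 0.46 s × 1000 mL/L = 475.32 mL.
R = (PIP − Pplat)/V̇ = (21 − 15) / 1.0333 = 6.0/1.0333 = 5.807 cmH2O·s/L.
C = Vt/(Pplat − PEEP) = 475.32 / (15 − 6) = 475.32/9.0 = 52.813 mL/cmH2O.
τ = R × C = 5.807 × 0.05281 L/cmH2O = 0.3067 s.
Fraction remaining = e^(−Te/τ) = e^(−0.37/0.3067) = 0.2993.
Trapped volume = 475.32 × 0.2993 = 142.26 mL.

142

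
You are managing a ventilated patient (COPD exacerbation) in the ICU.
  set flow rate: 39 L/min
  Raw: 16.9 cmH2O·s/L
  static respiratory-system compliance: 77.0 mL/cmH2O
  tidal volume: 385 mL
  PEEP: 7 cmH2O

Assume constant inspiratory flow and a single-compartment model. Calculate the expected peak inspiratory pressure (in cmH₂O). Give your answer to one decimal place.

Flow: 39 L/min ÷ 60 = 0.65 L/s.
Equation of motion (constant flow): PIP = Vt/C + R·V̇ + PEEP.
PIP = 385/77.0 + 16.9×0.65 + 7 = 5.0 + 10.985 + 7 = 22.985 cmH2O.

23.0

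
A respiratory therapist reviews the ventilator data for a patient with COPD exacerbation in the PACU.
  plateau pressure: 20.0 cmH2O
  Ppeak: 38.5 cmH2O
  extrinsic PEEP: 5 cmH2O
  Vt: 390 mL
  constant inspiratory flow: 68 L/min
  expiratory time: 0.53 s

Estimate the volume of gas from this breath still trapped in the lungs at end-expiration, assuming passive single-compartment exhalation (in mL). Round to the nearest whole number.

Flow: 68 L/min ÷ 60 = 1.1333 L/s.
R = (PIP − Pplat)/V̇ = (38.5 − 20.0) / 1.1333 = 18.5/1.1333 = 16.324 cmH2O·s/L.
C = Vt/(Pplat − PEEP) = 390.0 / (20.0 − 5) = 390.0/15.0 = 26.0 mL/cmH2O.
τ = R × C = 16.324 × 0.026 L/cmH2O = 0.4244 s.
Fraction remaining = e^(−Te/τ) = e^(−0.53/0.4244) = 0.2868.
Trapped volume = 390.0 × 0.2868 = 111.85 mL.

112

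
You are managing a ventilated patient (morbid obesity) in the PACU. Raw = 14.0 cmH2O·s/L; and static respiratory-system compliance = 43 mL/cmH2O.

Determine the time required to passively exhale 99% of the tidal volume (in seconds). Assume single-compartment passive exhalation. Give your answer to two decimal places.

2.77

τ = R × C = 14.0 × 43 mL/cmH2O = 14.0 × 0.043 L/cmH2O = 0.602 s.
Exhaled fraction f = 1 − e^(−t/τ) → t = −τ·ln(1 − f) = −0.602·ln(0.01) = 2.772 s.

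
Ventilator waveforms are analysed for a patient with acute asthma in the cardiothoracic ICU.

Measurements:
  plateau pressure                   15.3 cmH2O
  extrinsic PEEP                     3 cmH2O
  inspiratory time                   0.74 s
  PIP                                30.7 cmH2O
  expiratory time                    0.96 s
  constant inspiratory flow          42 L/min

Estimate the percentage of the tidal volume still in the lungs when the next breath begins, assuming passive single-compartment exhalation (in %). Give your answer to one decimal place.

Flow: 42 L/min ÷ 60 = 0.7 L/s.
Vt = flow × Ti = 0.7 L/s × 0.74 s × 1000 mL/L = 518.0 mL.
R = (PIP − Pplat)/V̇ = (30.7 − 15.3) / 0.7 = 15.4/0.7 = 22.0 cmH2O·s/L.
C = Vt/(Pplat − PEEP) = 518.0 / (15.3 − 3) = 518.0/12.3 = 42.114 mL/cmH2O.
τ = R × C = 22.0 × 0.04211 L/cmH2O = 0.9264 s.
Fraction remaining at end-expiration = e^(−Te/τ) = e^(−0.96/0.9264) = 0.3548 → 35.48%.

35.5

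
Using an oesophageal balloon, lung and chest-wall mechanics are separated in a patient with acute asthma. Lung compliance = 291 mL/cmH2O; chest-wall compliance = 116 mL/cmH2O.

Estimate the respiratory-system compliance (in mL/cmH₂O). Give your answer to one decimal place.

Lung and chest wall are elastances in series: 1/Crs = 1/CL + 1/Ccw.
1/Crs = 1/291 + 1/116 = 0.01206.
Crs = 82.919 mL/cmH2O.

82.9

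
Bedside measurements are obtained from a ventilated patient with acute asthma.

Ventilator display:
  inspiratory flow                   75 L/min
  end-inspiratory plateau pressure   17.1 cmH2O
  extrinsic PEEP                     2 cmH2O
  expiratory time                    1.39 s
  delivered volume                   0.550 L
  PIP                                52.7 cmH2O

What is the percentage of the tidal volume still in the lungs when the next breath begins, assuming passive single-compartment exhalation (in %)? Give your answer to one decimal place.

26.2

Flow: 75 L/min ÷ 60 = 1.25 L/s.
R = (PIP − Pplat)/V̇ = (52.7 − 17.1) / 1.25 = 35.6/1.25 = 28.48 cmH2O·s/L.
C = Vt/(Pplat − PEEP) = 550.0 / (17.1 − 2) = 550.0/15.1 = 36.424 mL/cmH2O.
τ = R × C = 28.48 × 0.03642 L/cmH2O = 1.037 s.
Fraction remaining at end-expiration = e^(−Te/τ) = e^(−1.39/1.037) = 0.2617 → 26.17%.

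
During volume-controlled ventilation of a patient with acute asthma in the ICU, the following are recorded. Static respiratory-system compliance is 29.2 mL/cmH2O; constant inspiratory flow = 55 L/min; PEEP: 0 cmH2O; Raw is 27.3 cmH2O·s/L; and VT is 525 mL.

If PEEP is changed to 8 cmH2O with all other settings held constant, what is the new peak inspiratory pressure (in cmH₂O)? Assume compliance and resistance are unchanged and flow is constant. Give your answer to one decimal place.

51.0

Flow: 55 L/min ÷ 60 = 0.9167 L/s.
PIP = Vt/C + R·V̇ + PEEP (constant-flow equation of motion).
Only the baseline term changes: ΔPIP = ΔPEEP = 8 − 0 = 8.0 cmH2O.
Original PIP = 525/29.2 + 27.3×0.9167 + 0 = 43.005 cmH2O; new PIP = 43.005 + (8.0) = 51.005 cmH2O.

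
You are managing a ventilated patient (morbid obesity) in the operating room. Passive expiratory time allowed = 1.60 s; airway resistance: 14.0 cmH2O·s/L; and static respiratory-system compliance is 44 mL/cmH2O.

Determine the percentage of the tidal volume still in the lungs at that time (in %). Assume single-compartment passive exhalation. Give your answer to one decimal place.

τ = R × C = 14.0 × 44 mL/cmH2O = 14.0 × 0.044 L/cmH2O = 0.616 s.
Passive exhalation: V(t)/V₀ = e^(−t/τ) = e^(−1.60/0.616) = 0.07447.
Fraction remaining = 0.07447 → 7.447%.

7.4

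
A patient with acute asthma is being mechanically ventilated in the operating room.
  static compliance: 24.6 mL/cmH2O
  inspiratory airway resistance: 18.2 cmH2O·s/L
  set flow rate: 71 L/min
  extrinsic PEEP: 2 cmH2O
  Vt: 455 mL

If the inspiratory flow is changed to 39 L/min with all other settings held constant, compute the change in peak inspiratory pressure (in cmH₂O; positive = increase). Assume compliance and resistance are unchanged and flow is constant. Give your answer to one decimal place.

-9.7

Flow: 71 L/min ÷ 60 = 1.1833 L/s.
New flow: 39 L/min ÷ 60 = 0.65 L/s.
PIP = Vt/C + R·V̇ + PEEP (constant-flow equation of motion).
Only the resistive term changes: ΔPIP = R × ΔV̇ = 18.2 × (0.65 − 1.1833) = 18.2 × -0.5333 = -9.706 cmH2O.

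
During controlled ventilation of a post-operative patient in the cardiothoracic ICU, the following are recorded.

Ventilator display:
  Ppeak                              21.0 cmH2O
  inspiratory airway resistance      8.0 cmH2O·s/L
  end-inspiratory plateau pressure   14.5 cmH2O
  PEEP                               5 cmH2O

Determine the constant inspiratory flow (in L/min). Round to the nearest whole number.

flow = (PIP − Pplat) / Raw = (21.0 − 14.5) / 8.0 = 0.8125 L/s × 60 = 48.75 L/min.

49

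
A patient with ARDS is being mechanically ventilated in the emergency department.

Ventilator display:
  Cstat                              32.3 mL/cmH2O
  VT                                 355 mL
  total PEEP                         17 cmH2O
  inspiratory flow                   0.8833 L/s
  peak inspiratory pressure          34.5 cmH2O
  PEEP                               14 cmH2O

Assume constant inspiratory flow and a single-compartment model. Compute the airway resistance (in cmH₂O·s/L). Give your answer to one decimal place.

Total PEEP = 17 cmH2O (set 14 + intrinsic 3); this is the baseline alveolar pressure.
Equation of motion (constant flow): PIP = Vt/C + R·V̇ + PEEP.
R·V̇ = PIP − Vt/C − PEEP = 34.5 − 355/32.3 − 17 = 34.5 − 10.991 − 17 = 6.509 cmH2O.
R = 6.509 / 0.8833 = 7.369 cmH2O·s/L.

7.4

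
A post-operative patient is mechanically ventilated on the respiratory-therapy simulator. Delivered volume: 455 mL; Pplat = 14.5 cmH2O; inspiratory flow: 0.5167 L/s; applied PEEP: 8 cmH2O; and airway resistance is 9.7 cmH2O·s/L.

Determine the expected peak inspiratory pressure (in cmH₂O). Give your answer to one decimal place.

PIP = Pplat + Raw × flow = 14.5 + 9.7 × 0.5167 = 14.5 + 5.012 = 19.512 cmH2O.

19.5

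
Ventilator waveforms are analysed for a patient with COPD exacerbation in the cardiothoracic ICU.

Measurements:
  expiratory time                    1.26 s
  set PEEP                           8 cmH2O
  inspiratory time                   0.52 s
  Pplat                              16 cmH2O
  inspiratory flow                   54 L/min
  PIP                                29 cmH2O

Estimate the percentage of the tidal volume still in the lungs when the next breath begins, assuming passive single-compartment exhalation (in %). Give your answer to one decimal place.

22.5

Flow: 54 L/min ÷ 60 = 0.9 L/s.
Vt = flow × Ti = 0.9 L/s × 0.52 s × 1000 mL/L = 468.0 mL.
R = (PIP − Pplat)/V̇ = (29 − 16) / 0.9 = 13.0/0.9 = 14.444 cmH2O·s/L.
C = Vt/(Pplat − PEEP) = 468.0 / (16 − 8) = 468.0/8.0 = 58.5 mL/cmH2O.
τ = R × C = 14.444 × 0.0585 L/cmH2O = 0.845 s.
Fraction remaining at end-expiration = e^(−Te/τ) = e^(−1.26/0.845) = 0.2251 → 22.51%.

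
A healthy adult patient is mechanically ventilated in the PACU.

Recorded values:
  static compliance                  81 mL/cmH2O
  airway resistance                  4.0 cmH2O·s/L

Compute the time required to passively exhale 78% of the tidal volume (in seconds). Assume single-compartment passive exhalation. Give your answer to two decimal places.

0.49

τ = R × C = 4.0 × 81 mL/cmH2O = 4.0 × 0.081 L/cmH2O = 0.324 s.
Exhaled fraction f = 1 − e^(−t/τ) → t = −τ·ln(1 − f) = −0.324·ln(0.22) = 0.4906 s.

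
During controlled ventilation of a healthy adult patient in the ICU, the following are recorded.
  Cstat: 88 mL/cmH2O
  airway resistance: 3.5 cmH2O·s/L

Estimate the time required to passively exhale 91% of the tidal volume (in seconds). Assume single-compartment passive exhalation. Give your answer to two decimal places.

0.74

τ = R × C = 3.5 × 88 mL/cmH2O = 3.5 × 0.088 L/cmH2O = 0.308 s.
Exhaled fraction f = 1 − e^(−t/τ) → t = −τ·ln(1 − f) = −0.308·ln(0.09) = 0.7416 s.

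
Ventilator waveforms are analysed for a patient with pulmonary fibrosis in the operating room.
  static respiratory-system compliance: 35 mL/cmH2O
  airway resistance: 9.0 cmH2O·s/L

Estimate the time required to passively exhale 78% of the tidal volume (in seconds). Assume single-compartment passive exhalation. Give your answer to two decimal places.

0.48

τ = R × C = 9.0 × 35 mL/cmH2O = 9.0 × 0.035 L/cmH2O = 0.315 s.
Exhaled fraction f = 1 − e^(−t/τ) → t = −τ·ln(1 − f) = −0.315·ln(0.22) = 0.477 s.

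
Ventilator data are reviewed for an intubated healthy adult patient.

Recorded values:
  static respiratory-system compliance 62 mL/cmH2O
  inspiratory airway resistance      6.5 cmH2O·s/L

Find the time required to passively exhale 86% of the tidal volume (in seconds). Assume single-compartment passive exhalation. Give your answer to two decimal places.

0.79

τ = R × C = 6.5 × 62 mL/cmH2O = 6.5 × 0.062 L/cmH2O = 0.403 s.
Exhaled fraction f = 1 − e^(−t/τ) → t = −τ·ln(1 − f) = −0.403·ln(0.14) = 0.7923 s.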